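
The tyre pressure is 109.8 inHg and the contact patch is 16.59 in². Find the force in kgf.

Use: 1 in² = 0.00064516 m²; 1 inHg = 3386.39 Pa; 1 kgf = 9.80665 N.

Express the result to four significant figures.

405.8 kgf

109.8 inHg × 3386.39 → 371826 Pa
16.59 in² × 0.00064516 → 0.0107032 m²
F = P × A = 371826 Pa × 0.0107032 m² = 3979.73 N
3979.73 N ÷ (9.80665 N/kgf) = 405.82 kgf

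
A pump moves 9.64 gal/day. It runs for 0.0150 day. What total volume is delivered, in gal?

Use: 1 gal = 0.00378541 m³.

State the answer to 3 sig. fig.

9.64 gal/day → 4.22354×10⁻⁷ m³/s
0.0150 day → 1296 s
V = Q × t = 4.22354×10⁻⁷ × 1296 = 5.47371×10⁻⁴ m³
In gal: 5.47371×10⁻⁴ / 0.00378541 = 0.1446 gal

0.145 gal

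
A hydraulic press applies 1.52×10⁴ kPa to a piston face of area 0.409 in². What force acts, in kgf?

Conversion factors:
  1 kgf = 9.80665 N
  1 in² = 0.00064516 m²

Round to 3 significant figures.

409 kgf

1.52×10⁴ kPa × 1000 = 1.52×10⁷ Pa
0.409 in² × 0.00064516 = 2.6387×10⁻⁴ m²
F = P × A = 1.52×10⁷ Pa × 2.6387×10⁻⁴ m² = 4010.82 N
4010.82 N ÷ (9.80665 N/kgf) = 408.99 kgf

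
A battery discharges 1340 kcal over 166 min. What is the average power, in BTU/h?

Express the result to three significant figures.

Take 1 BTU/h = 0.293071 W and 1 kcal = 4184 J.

1920 BTU/h

1340 kcal × 4184 → 5.60656×10⁶ J
166 min × 60 → 9960 s
P = E / t = 5.60656×10⁶ J / 9960 s = 562.908 W
562.908 W ÷ (0.293071 W/BTU/h) = 1920.72 BTU/h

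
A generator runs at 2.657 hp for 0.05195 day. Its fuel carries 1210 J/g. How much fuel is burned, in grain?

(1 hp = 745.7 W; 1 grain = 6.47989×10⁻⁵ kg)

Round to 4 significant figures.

2.657 hp → 1981.32 W
0.05195 day → 4488.48 s
E = P × t = 1981.32 × 4488.48 = 8.89312×10⁶ J
1210 J/g → 1.21×10⁶ J/kg
m = E / e_s = 8.89312×10⁶ / 1.21×10⁶ = 7.34969 kg
In grain: 7.34969 / 6.47989×10⁻⁵ = 113423 grain

1.134×10⁵ grain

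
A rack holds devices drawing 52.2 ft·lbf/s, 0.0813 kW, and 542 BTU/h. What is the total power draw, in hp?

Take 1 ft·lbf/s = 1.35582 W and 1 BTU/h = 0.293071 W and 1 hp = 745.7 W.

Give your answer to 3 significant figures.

52.2 ft·lbf/s × 1.35582 = 70.7738 W
0.0813 kW × 1000 = 81.3 W
542 BTU/h × 0.293071 = 158.844 W
Sum: 70.7738 + 81.3 + 158.844 = 310.918 W
In hp: 310.918 / 745.7 = 0.416948 hp

0.417 hp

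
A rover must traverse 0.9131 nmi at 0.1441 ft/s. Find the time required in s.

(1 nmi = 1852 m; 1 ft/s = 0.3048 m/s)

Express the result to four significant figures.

3.850×10⁴ s

0.9131 nmi × 1852 = 1691.06 m
0.1441 ft/s × 0.3048 = 0.0439217 m/s
t = d / v = 1691.06 m / 0.0439217 m/s = 38501.7 s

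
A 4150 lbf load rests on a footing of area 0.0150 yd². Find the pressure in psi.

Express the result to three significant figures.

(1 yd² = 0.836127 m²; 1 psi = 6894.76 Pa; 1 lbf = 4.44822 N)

213 psi

4150 lbf × 4.44822 → 18460.1 N
0.0150 yd² × 0.836127 → 0.0125419 m²
P = F / A = 18460.1 N / 0.0125419 m² = 1.47187×10⁶ Pa
1.47187×10⁶ Pa ÷ (6894.76 Pa/psi) = 213.477 psi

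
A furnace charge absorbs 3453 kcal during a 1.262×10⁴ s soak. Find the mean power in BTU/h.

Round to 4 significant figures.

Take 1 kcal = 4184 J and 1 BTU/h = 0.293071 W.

3906 BTU/h

3453 kcal × 4184 = 1.44474×10⁷ J
P = E / t = 1.44474×10⁷ J / 12620 s = 1144.8 W
1144.8 W ÷ (0.293071 W/BTU/h) = 3906.22 BTU/h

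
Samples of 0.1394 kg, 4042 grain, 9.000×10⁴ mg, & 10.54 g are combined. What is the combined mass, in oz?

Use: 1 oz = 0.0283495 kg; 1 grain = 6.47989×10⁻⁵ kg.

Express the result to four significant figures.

0.1394 kg (already kg)
4042 grain × 6.47989×10⁻⁵ → 0.261917 kg
9.000×10⁴ mg × 10⁻⁶ → 0.09 kg
10.54 g × 0.001 → 0.01054 kg
Sum: 0.1394 + 0.261917 + 0.09 + 0.01054 = 0.501857 kg
In oz: 0.501857 / 0.0283495 = 17.7025 oz

17.70 oz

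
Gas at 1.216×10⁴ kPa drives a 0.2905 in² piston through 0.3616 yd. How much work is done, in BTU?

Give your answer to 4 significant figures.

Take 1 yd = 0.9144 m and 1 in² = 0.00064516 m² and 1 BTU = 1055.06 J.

1.216×10⁴ kPa → 1.216×10⁷ Pa
0.2905 in² → 1.87419×10⁻⁴ m²
F = P × A = 1.216×10⁷ × 1.87419×10⁻⁴ = 2279.02 N
0.3616 yd → 0.330647 m
W = F × d = 2279.02 × 0.330647 = 753.551 J
In BTU: 753.551 / 1055.06 = 0.714226 BTU

0.7142 BTU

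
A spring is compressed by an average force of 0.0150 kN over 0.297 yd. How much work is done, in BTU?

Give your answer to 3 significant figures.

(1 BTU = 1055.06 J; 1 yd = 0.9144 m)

0.00386 BTU

0.0150 kN × 1000 = 15 N
0.297 yd × 0.9144 = 0.271577 m
W = F × d = 15 N × 0.271577 m = 4.07366 J
4.07366 J ÷ (1055.06 J/BTU) = 0.00386107 BTU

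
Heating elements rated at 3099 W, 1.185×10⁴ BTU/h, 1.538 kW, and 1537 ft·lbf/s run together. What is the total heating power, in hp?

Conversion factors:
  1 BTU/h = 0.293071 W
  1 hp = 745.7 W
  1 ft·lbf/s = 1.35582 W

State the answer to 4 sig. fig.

3099 W (already W)
1.185×10⁴ BTU/h × 0.293071 = 3472.89 W
1.538 kW × 1000 = 1538 W
1537 ft·lbf/s × 1.35582 = 2083.9 W
Total: 3099 + 3472.89 + 1538 + 2083.9 = 10193.8 W
In hp: 10193.8 / 745.7 = 13.6701 hp

13.67 hp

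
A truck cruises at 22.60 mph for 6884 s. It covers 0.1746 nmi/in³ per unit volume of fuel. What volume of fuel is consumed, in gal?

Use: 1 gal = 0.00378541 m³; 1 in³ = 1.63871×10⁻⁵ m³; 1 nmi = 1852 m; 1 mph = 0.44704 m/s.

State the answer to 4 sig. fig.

22.60 mph → 10.1031 m/s
d = v × t = 10.1031 × 6884 = 69549.7 m
0.1746 nmi/in³ → 1.97325×10⁷ m/m³
V = d / (distance per unit fuel) = 69549.7 / 1.97325×10⁷ = 0.00352463 m³
In gal: 0.00352463 / 0.00378541 = 0.931109 gal

0.9311 gal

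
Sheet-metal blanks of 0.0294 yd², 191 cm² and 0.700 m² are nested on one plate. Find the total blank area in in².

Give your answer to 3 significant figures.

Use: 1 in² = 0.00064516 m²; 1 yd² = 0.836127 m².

0.0294 yd² × 0.836127 = 0.0245821 m²
191 cm² × 0.0001 = 0.0191 m²
0.700 m² (already m²)
Combined: 0.0245821 + 0.0191 + 0.7 = 0.743682 m²
In in²: 0.743682 / 0.00064516 = 1152.71 in²

1150 in²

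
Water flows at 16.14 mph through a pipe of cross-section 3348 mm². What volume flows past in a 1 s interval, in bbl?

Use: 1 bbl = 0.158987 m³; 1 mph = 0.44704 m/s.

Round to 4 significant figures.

0.1519 bbl

16.14 mph × 0.44704 → 7.21523 m/s
3348 mm² × 10⁻⁶ → 0.003348 m²
V = v × A × t = 7.21523 m/s × 0.003348 m² × 1 s = 0.0241566 m³
0.0241566 m³ ÷ (0.158987 m³/bbl) = 0.151941 bbl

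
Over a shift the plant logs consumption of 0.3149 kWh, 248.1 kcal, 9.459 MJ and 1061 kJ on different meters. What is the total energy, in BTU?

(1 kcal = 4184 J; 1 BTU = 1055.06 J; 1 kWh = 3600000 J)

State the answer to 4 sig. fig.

1.203×10⁴ BTU

0.3149 kWh × 3600000 → 1.13364×10⁶ J
248.1 kcal × 4184 → 1.03805×10⁶ J
9.459 MJ × 1000000 → 9.459×10⁶ J
1061 kJ × 1000 → 1.061×10⁶ J
Total: 1.13364×10⁶ + 1.03805×10⁶ + 9.459×10⁶ + 1.061×10⁶ = 1.26917×10⁷ J
In BTU: 1.26917×10⁷ / 1055.06 = 12029.4 BTU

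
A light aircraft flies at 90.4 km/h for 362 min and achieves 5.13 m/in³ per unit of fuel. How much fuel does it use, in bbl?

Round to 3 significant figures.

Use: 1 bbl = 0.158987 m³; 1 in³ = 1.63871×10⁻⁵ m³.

90.4 km/h → 25.1111 m/s
362 min → 21720 s
d = v × t = 25.1111 × 21720 = 545413 m
5.13 m/in³ → 313051 m/m³
V = d / (distance per unit fuel) = 545413 / 313051 = 1.74225 m³
In bbl: 1.74225 / 0.158987 = 10.9584 bbl

11.0 bbl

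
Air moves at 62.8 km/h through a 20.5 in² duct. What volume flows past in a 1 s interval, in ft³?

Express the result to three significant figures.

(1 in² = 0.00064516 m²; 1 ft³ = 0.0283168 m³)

62.8 km/h × (1/3.6) → 17.4444 m/s
20.5 in² × 0.00064516 → 0.0132258 m²
V = v × A × t = 17.4444 m/s × 0.0132258 m² × 1 s = 0.230716 m³
0.230716 m³ ÷ (0.0283168 m³/ft³) = 8.14767 ft³

8.15 ft³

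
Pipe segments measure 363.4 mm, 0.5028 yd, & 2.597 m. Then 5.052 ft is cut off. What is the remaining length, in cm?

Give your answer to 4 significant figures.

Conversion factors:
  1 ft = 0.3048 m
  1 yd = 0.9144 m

363.4 mm × 0.001 = 0.3634 m
0.5028 yd × 0.9144 = 0.45976 m
2.597 m (already m)
5.052 ft × 0.3048 = 1.53985 m
Result: 0.3634 + 0.45976 + 2.597 − 1.53985 = 1.88031 m
In cm: 1.88031 / 0.01 = 188.031 cm

188.0 cm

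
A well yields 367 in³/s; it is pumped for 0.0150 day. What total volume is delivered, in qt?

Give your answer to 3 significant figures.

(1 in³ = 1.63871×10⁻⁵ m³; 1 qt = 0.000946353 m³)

367 in³/s → 0.00601407 m³/s
0.0150 day → 1296 s
V = Q × t = 0.00601407 × 1296 = 7.79423 m³
In qt: 7.79423 / 0.000946353 = 8236.07 qt

8240 qt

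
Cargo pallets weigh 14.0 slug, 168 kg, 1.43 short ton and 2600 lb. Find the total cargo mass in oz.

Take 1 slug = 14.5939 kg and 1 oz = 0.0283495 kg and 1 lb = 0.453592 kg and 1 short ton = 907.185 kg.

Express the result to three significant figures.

14.0 slug × 14.5939 → 204.315 kg
168 kg (already kg)
1.43 short ton × 907.185 → 1297.27 kg
2600 lb × 0.453592 → 1179.34 kg
Combined: 204.315 + 168 + 1297.27 + 1179.34 = 2848.92 kg
In oz: 2848.92 / 0.0283495 = 100493 oz

1.00×10⁵ oz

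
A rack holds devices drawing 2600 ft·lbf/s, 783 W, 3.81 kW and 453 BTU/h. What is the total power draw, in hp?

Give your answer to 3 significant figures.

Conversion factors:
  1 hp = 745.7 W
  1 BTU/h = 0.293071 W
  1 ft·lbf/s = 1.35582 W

2600 ft·lbf/s × 1.35582 = 3525.13 W
783 W (already W)
3.81 kW × 1000 = 3810 W
453 BTU/h × 0.293071 = 132.761 W
Sum: 3525.13 + 783 + 3810 + 132.761 = 8250.89 W
In hp: 8250.89 / 745.7 = 11.0646 hp

11.1 hp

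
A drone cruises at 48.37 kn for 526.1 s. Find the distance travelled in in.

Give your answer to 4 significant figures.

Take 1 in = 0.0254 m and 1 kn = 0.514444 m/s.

5.154×10⁵ in

48.37 kn × 0.514444 → 24.8837 m/s
d = v × t = 24.8837 m/s × 526.1 s = 13091.3 m
13091.3 m ÷ (0.0254 m/in) = 515406 in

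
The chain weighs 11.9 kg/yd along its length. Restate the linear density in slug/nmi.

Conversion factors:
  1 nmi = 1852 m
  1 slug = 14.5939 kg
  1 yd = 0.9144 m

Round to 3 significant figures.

11.9 kg/yd ÷ 0.9144 m/yd = 13.014 kg/m
13.014 kg/m ÷ 14.5939 kg/slug × 1852 m/nmi = 1651.51 slug/nmi

1650 slug/nmi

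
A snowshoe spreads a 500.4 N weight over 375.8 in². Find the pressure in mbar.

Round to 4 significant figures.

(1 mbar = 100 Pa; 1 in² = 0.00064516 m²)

20.64 mbar

375.8 in² × 0.00064516 = 0.242451 m²
P = F / A = 500.4 N / 0.242451 m² = 2063.92 Pa
2063.92 Pa ÷ (100 Pa/mbar) = 20.6392 mbar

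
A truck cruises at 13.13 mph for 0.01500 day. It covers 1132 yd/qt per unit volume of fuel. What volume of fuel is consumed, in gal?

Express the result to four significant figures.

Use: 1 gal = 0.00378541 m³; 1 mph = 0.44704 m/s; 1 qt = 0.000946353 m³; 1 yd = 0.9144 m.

13.13 mph → 5.86964 m/s
0.01500 day → 1296 s
d = v × t = 5.86964 × 1296 = 7607.05 m
1132 yd/qt → 1.09378×10⁶ m/m³
V = d / (distance per unit fuel) = 7607.05 / 1.09378×10⁶ = 0.00695483 m³
In gal: 0.00695483 / 0.00378541 = 1.83727 gal

1.837 gal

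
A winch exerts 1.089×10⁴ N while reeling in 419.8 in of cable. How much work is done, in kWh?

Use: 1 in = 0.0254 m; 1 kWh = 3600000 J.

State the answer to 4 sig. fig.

419.8 in × 0.0254 → 10.6629 m
W = F × d = 10890 N × 10.6629 m = 116119 J
116119 J ÷ (3600000 J/kWh) = 0.0322553 kWh

0.03226 kWh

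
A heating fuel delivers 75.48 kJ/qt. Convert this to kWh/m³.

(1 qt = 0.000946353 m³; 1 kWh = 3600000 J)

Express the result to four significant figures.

75.48 kJ/qt × 1000 J/kJ ÷ 0.000946353 m³/qt = 7.97588×10⁷ J/m³
7.97588×10⁷ J/m³ ÷ 3600000 J/kWh = 22.1552 kWh/m³

22.16 kWh/m³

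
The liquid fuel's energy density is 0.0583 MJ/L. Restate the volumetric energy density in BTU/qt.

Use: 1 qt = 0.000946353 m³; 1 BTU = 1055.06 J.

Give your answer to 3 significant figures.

52.3 BTU/qt

0.0583 MJ/L × 1000000 J/MJ ÷ 0.001 m³/L = 5.83×10⁷ J/m³
5.83×10⁷ J/m³ ÷ 1055.06 J/BTU × 0.000946353 m³/qt = 52.2931 BTU/qt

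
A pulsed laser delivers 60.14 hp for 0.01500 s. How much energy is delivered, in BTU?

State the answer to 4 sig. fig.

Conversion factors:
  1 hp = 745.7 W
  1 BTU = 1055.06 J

0.6376 BTU

60.14 hp × 745.7 = 44846.4 W
E = P × t = 44846.4 W × 0.015 s = 672.696 J
672.696 J ÷ (1055.06 J/BTU) = 0.63759 BTU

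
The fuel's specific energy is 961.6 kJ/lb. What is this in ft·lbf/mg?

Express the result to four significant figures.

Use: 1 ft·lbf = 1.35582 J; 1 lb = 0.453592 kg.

961.6 kJ/lb × 1000 J/kJ ÷ 0.453592 kg/lb = 2.11997×10⁶ J/kg
2.11997×10⁶ J/kg ÷ 1.35582 J/ft·lbf × 10⁻⁶ kg/mg = 1.56361 ft·lbf/mg

1.564 ft·lbf/mg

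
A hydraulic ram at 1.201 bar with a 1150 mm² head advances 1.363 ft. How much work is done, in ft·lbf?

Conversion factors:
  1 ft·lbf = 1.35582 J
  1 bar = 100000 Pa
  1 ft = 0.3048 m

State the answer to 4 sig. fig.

1.201 bar → 120100 Pa
1150 mm² → 0.00115 m²
F = P × A = 120100 × 0.00115 = 138.115 N
1.363 ft → 0.415442 m
W = F × d = 138.115 × 0.415442 = 57.3788 J
In ft·lbf: 57.3788 / 1.35582 = 42.3204 ft·lbf

42.32 ft·lbf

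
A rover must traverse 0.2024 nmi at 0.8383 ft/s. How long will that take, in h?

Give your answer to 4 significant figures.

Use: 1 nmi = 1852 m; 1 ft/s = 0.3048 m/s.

0.4075 h

0.2024 nmi × 1852 = 374.845 m
0.8383 ft/s × 0.3048 = 0.255514 m/s
t = d / v = 374.845 m / 0.255514 m/s = 1467.02 s
1467.02 s ÷ (3600 s/h) = 0.407506 h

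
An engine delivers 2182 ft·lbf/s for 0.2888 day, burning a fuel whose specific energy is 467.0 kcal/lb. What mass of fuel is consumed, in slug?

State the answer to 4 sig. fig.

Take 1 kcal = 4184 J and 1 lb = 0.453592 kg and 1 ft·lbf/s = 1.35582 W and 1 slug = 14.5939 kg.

2182 ft·lbf/s → 2958.4 W
0.2888 day → 24952.3 s
E = P × t = 2958.4 × 24952.3 = 7.38189×10⁷ J
467.0 kcal/lb → 4.30768×10⁶ J/kg
m = E / e_s = 7.38189×10⁷ / 4.30768×10⁶ = 17.1366 kg
In slug: 17.1366 / 14.5939 = 1.17423 slug

1.174 slug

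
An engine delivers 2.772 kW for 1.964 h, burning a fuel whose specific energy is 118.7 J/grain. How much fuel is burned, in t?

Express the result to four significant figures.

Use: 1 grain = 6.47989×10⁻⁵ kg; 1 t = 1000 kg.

2.772 kW → 2772 W
1.964 h → 7070.4 s
E = P × t = 2772 × 7070.4 = 1.95991×10⁷ J
118.7 J/grain → 1.83182×10⁶ J/kg
m = E / e_s = 1.95991×10⁷ / 1.83182×10⁶ = 10.6992 kg
In t: 10.6992 / 1000 = 0.0106992 t

0.01070 t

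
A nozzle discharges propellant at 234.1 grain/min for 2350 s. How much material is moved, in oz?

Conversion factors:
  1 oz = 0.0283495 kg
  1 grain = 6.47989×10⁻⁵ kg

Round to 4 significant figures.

234.1 grain/min → 2.52824×10⁻⁴ kg/s
m = ṁ × t = 2.52824×10⁻⁴ × 2350 = 0.594136 kg
In oz: 0.594136 / 0.0283495 = 20.9575 oz

20.96 oz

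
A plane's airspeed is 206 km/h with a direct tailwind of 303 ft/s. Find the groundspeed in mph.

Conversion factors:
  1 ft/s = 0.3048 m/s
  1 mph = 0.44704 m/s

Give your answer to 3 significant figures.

335 mph

206 km/h × (1/3.6) → 57.2222 m/s
303 ft/s × 0.3048 → 92.3544 m/s
Combined: 57.2222 + 92.3544 = 149.577 m/s
In mph: 149.577 / 0.44704 = 334.594 mph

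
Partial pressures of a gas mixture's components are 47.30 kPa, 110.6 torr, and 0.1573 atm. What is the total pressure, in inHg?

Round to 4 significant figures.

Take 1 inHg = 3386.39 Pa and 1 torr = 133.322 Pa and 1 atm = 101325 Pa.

23.03 inHg

47.30 kPa × 1000 → 47300 Pa
110.6 torr × 133.322 → 14745.4 Pa
0.1573 atm × 101325 → 15938.4 Pa
Combined: 47300 + 14745.4 + 15938.4 = 77983.8 Pa
In inHg: 77983.8 / 3386.39 = 23.0286 inHg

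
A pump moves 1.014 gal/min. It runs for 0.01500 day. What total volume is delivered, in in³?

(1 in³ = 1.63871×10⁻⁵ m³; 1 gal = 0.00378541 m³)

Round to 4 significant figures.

5059 in³

1.014 gal/min → 6.39734×10⁻⁵ m³/s
0.01500 day → 1296 s
V = Q × t = 6.39734×10⁻⁵ × 1296 = 0.0829095 m³
In in³: 0.0829095 / 1.63871×10⁻⁵ = 5059.44 in³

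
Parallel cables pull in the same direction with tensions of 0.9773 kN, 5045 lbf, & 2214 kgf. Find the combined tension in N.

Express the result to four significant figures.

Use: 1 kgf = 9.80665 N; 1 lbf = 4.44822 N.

0.9773 kN × 1000 = 977.3 N
5045 lbf × 4.44822 = 22441.3 N
2214 kgf × 9.80665 = 21711.9 N
Total: 977.3 + 22441.3 + 21711.9 = 45130.5 N

4.513×10⁴ N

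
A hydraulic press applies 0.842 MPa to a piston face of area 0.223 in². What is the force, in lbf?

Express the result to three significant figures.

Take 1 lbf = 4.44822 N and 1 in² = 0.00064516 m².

27.2 lbf

0.842 MPa × 1000000 → 842000 Pa
0.223 in² × 0.00064516 → 1.43871×10⁻⁴ m²
F = P × A = 842000 Pa × 1.43871×10⁻⁴ m² = 121.139 N
121.139 N ÷ (4.44822 N/lbf) = 27.2331 lbf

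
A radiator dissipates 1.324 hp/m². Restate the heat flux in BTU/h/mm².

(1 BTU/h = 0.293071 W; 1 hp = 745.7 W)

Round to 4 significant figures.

0.003369 BTU/h/mm²

1.324 hp/m² × 745.7 W/hp = 987.307 W/m²
987.307 W/m² ÷ 0.293071 W/BTU/h × 10⁻⁶ m²/mm² = 0.00336883 BTU/h/mm²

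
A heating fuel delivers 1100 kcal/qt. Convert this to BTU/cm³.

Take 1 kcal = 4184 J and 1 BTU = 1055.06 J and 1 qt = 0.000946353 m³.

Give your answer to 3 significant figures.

1100 kcal/qt × 4184 J/kcal ÷ 0.000946353 m³/qt = 4.8633×10⁹ J/m³
4.8633×10⁹ J/m³ ÷ 1055.06 J/BTU × 10⁻⁶ m³/cm³ = 4.6095 BTU/cm³

4.61 BTU/cm³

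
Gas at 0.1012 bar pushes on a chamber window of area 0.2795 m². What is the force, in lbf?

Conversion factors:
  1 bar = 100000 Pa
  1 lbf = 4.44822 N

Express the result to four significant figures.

0.1012 bar × 100000 = 10120 Pa
F = P × A = 10120 Pa × 0.2795 m² = 2828.54 N
2828.54 N ÷ (4.44822 N/lbf) = 635.881 lbf

635.9 lbf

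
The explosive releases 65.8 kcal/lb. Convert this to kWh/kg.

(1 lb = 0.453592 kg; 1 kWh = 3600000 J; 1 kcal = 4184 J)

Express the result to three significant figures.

65.8 kcal/lb × 4184 J/kcal ÷ 0.453592 kg/lb = 606949 J/kg
606949 J/kg ÷ 3600000 J/kWh = 0.168597 kWh/kg

0.169 kWh/kg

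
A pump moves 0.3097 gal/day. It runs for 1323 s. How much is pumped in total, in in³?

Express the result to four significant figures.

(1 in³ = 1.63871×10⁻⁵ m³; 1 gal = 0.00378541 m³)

1.095 in³

0.3097 gal/day → 1.35688×10⁻⁸ m³/s
V = Q × t = 1.35688×10⁻⁸ × 1323 = 1.79515×10⁻⁵ m³
In in³: 1.79515×10⁻⁵ / 1.63871×10⁻⁵ = 1.09547 in³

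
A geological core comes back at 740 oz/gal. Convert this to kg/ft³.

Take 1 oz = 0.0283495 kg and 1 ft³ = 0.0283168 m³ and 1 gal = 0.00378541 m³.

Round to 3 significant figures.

157 kg/ft³

740 oz/gal × 0.0283495 kg/oz ÷ 0.00378541 m³/gal = 5541.97 kg/m³
5541.97 kg/m³ × 0.0283168 m³/ft³ = 156.931 kg/ft³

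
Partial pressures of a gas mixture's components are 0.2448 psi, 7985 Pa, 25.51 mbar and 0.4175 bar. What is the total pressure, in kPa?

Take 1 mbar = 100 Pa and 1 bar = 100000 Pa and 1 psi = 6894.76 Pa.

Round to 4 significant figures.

0.2448 psi × 6894.76 → 1687.84 Pa
7985 Pa (already Pa)
25.51 mbar × 100 → 2551 Pa
0.4175 bar × 100000 → 41750 Pa
Combined: 1687.84 + 7985 + 2551 + 41750 = 53973.8 Pa
In kPa: 53973.8 / 1000 = 53.9738 kPa

53.97 kPa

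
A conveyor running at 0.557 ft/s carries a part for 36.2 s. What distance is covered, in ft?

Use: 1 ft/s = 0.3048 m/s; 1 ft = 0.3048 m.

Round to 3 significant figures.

20.2 ft

0.557 ft/s × 0.3048 → 0.169774 m/s
d = v × t = 0.169774 m/s × 36.2 s = 6.14582 m
6.14582 m ÷ (0.3048 m/ft) = 20.1635 ft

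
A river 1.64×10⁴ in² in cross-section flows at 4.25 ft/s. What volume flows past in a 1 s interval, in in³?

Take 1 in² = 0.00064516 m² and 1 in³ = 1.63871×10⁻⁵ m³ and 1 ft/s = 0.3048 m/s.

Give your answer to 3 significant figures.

4.25 ft/s × 0.3048 = 1.2954 m/s
1.64×10⁴ in² × 0.00064516 = 10.5806 m²
V = v × A × t = 1.2954 m/s × 10.5806 m² × 1 s = 13.7061 m³
13.7061 m³ ÷ (1.63871×10⁻⁵ m³/in³) = 836396 in³

8.36×10⁵ in³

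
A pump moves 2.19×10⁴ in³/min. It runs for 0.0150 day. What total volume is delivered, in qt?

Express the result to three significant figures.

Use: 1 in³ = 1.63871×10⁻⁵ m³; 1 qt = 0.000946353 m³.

2.19×10⁴ in³/min → 0.00598129 m³/s
0.0150 day → 1296 s
V = Q × t = 0.00598129 × 1296 = 7.75175 m³
In qt: 7.75175 / 0.000946353 = 8191.18 qt

8190 qt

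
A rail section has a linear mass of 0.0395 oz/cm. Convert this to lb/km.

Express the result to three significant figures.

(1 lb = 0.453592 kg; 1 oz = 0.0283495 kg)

247 lb/km

0.0395 oz/cm × 0.0283495 kg/oz ÷ 0.01 m/cm = 0.111981 kg/m
0.111981 kg/m ÷ 0.453592 kg/lb × 1000 m/km = 246.876 lb/km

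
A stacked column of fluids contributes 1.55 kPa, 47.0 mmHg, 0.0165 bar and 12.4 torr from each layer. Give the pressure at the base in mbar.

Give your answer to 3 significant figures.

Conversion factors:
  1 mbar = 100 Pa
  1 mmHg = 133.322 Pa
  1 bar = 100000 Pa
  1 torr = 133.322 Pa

111 mbar

1.55 kPa × 1000 = 1550 Pa
47.0 mmHg × 133.322 = 6266.13 Pa
0.0165 bar × 100000 = 1650 Pa
12.4 torr × 133.322 = 1653.19 Pa
Combined: 1550 + 6266.13 + 1650 + 1653.19 = 11119.3 Pa
In mbar: 11119.3 / 100 = 111.193 mbar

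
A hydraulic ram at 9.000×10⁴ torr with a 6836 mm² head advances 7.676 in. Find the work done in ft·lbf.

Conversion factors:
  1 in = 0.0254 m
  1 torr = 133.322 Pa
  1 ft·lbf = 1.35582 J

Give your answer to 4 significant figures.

1.180×10⁴ ft·lbf

9.000×10⁴ torr → 1.1999×10⁷ Pa
6836 mm² → 0.006836 m²
F = P × A = 1.1999×10⁷ × 0.006836 = 82025.2 N
7.676 in → 0.19497 m
W = F × d = 82025.2 × 0.19497 = 15992.5 J
In ft·lbf: 15992.5 / 1.35582 = 11795.4 ft·lbf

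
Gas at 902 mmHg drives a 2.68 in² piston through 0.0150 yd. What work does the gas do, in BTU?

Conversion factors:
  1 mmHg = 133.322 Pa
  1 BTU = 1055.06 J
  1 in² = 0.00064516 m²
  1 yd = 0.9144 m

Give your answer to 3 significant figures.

0.00270 BTU

902 mmHg → 120256 Pa
2.68 in² → 0.00172903 m²
F = P × A = 120256 × 0.00172903 = 207.926 N
0.0150 yd → 0.013716 m
W = F × d = 207.926 × 0.013716 = 2.85191 J
In BTU: 2.85191 / 1055.06 = 0.00270308 BTU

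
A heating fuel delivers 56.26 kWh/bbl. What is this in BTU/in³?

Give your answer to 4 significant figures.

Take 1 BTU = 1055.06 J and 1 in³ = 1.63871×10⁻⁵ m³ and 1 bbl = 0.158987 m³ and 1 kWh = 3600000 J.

19.79 BTU/in³

56.26 kWh/bbl × 3600000 J/kWh ÷ 0.158987 m³/bbl = 1.27392×10⁹ J/m³
1.27392×10⁹ J/m³ ÷ 1055.06 J/BTU × 1.63871×10⁻⁵ m³/in³ = 19.7864 BTU/in³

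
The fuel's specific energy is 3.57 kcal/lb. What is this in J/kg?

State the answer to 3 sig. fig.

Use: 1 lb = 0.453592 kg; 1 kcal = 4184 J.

3.57 kcal/lb × 4184 J/kcal ÷ 0.453592 kg/lb = 32930.2 J/kg
32930.2 J/kg  = 32930.2 J/kg

3.29×10⁴ J/kg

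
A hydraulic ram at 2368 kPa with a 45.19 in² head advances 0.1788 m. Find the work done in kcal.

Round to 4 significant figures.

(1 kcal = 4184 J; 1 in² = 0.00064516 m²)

2.950 kcal

2368 kPa → 2.368×10⁶ Pa
45.19 in² → 0.0291548 m²
F = P × A = 2.368×10⁶ × 0.0291548 = 69038.6 N
W = F × d = 69038.6 × 0.1788 = 12344.1 J
In kcal: 12344.1 / 4184 = 2.95031 kcal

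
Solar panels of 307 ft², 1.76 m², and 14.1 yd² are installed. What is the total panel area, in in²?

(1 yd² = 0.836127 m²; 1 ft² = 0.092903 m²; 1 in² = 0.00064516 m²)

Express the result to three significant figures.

6.52×10⁴ in²

307 ft² × 0.092903 → 28.5212 m²
1.76 m² (already m²)
14.1 yd² × 0.836127 → 11.7894 m²
Total: 28.5212 + 1.76 + 11.7894 = 42.0706 m²
In in²: 42.0706 / 0.00064516 = 65209.6 in²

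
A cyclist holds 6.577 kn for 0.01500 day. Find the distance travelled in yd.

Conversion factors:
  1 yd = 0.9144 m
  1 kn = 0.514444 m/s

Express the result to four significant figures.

6.577 kn × 0.514444 = 3.3835 m/s
0.01500 day × 86400 = 1296 s
d = v × t = 3.3835 m/s × 1296 s = 4385.02 m
4385.02 m ÷ (0.9144 m/yd) = 4795.52 yd

4796 yd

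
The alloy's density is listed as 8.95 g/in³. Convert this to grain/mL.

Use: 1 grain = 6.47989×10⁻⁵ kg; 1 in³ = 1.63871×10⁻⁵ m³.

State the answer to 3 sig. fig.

8.43 grain/mL

8.95 g/in³ × 0.001 kg/g ÷ 1.63871×10⁻⁵ m³/in³ = 546.161 kg/m³
546.161 kg/m³ ÷ 6.47989×10⁻⁵ kg/grain × 10⁻⁶ m³/mL = 8.42855 grain/mL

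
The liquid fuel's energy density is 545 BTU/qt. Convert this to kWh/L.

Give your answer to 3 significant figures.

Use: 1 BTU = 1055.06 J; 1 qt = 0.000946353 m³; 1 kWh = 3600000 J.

545 BTU/qt × 1055.06 J/BTU ÷ 0.000946353 m³/qt = 6.07604×10⁸ J/m³
6.07604×10⁸ J/m³ ÷ 3600000 J/kWh × 0.001 m³/L = 0.168779 kWh/L

0.169 kWh/L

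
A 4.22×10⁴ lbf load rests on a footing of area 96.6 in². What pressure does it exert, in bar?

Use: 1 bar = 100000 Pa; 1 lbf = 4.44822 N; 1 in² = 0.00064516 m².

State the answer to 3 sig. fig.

4.22×10⁴ lbf × 4.44822 = 187715 N
96.6 in² × 0.00064516 = 0.0623225 m²
P = F / A = 187715 N / 0.0623225 m² = 3.01199×10⁶ Pa
3.01199×10⁶ Pa ÷ (100000 Pa/bar) = 30.1199 bar

30.1 bar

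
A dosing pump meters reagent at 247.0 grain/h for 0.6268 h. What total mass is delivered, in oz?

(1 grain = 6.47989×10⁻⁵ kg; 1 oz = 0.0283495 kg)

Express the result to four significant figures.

247.0 grain/h → 4.44592×10⁻⁶ kg/s
0.6268 h → 2256.48 s
m = ṁ × t = 4.44592×10⁻⁶ × 2256.48 = 0.0100321 kg
In oz: 0.0100321 / 0.0283495 = 0.353872 oz

0.3539 oz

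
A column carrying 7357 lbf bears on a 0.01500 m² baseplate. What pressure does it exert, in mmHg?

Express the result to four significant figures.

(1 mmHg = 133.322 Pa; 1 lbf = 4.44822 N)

1.636×10⁴ mmHg

7357 lbf × 4.44822 → 32725.6 N
P = F / A = 32725.6 N / 0.015 m² = 2.18171×10⁶ Pa
2.18171×10⁶ Pa ÷ (133.322 Pa/mmHg) = 16364.2 mmHg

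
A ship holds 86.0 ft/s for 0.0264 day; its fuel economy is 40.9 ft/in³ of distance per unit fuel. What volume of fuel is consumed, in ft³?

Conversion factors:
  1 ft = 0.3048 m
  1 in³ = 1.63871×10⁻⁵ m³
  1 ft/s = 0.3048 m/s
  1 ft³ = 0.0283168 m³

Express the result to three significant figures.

2.78 ft³

86.0 ft/s → 26.2128 m/s
0.0264 day → 2280.96 s
d = v × t = 26.2128 × 2280.96 = 59790.3 m
40.9 ft/in³ → 760740 m/m³
V = d / (distance per unit fuel) = 59790.3 / 760740 = 0.0785949 m³
In ft³: 0.0785949 / 0.0283168 = 2.77556 ft³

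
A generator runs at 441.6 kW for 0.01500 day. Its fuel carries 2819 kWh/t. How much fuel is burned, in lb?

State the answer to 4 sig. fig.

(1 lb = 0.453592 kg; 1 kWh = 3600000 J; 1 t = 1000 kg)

441.6 kW → 441600 W
0.01500 day → 1296 s
E = P × t = 441600 × 1296 = 5.72314×10⁸ J
2819 kWh/t → 1.01484×10⁷ J/kg
m = E / e_s = 5.72314×10⁸ / 1.01484×10⁷ = 56.3945 kg
In lb: 56.3945 / 0.453592 = 124.329 lb

124.3 lb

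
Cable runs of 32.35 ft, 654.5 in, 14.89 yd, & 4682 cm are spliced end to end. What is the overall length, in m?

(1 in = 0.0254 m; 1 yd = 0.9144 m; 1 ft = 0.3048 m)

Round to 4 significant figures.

32.35 ft × 0.3048 = 9.86028 m
654.5 in × 0.0254 = 16.6243 m
14.89 yd × 0.9144 = 13.6154 m
4682 cm × 0.01 = 46.82 m
Sum: 9.86028 + 16.6243 + 13.6154 + 46.82 = 86.92 m

86.92 m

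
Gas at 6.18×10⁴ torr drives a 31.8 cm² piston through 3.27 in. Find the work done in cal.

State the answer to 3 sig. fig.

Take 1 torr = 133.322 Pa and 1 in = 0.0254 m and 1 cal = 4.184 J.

6.18×10⁴ torr → 8.2393×10⁶ Pa
31.8 cm² → 0.00318 m²
F = P × A = 8.2393×10⁶ × 0.00318 = 26201 N
3.27 in → 0.083058 m
W = F × d = 26201 × 0.083058 = 2176.2 J
In cal: 2176.2 / 4.184 = 520.124 cal

520 cal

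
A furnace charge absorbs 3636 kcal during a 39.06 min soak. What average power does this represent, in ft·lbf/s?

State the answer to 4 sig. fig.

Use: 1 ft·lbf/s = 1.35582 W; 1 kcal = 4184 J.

4788 ft·lbf/s

3636 kcal × 4184 → 1.5213×10⁷ J
39.06 min × 60 → 2343.6 s
P = E / t = 1.5213×10⁷ J / 2343.6 s = 6491.3 W
6491.3 W ÷ (1.35582 W/ft·lbf/s) = 4787.73 ft·lbf/s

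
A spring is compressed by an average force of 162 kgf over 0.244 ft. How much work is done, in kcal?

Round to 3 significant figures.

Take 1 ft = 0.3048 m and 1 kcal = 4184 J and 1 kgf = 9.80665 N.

162 kgf × 9.80665 = 1588.68 N
0.244 ft × 0.3048 = 0.0743712 m
W = F × d = 1588.68 N × 0.0743712 m = 118.152 J
118.152 J ÷ (4184 J/kcal) = 0.028239 kcal

0.0282 kcal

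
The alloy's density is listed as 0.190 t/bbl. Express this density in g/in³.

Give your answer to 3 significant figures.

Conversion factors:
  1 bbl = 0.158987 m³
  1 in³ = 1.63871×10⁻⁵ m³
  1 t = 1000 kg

19.6 g/in³

0.190 t/bbl × 1000 kg/t ÷ 0.158987 m³/bbl = 1195.07 kg/m³
1195.07 kg/m³ ÷ 0.001 kg/g × 1.63871×10⁻⁵ m³/in³ = 19.5837 g/in³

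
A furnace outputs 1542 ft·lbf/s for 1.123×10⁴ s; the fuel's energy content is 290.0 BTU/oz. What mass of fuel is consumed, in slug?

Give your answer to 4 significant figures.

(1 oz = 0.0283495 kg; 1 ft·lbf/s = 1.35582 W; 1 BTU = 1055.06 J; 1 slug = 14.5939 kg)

1542 ft·lbf/s → 2090.67 W
E = P × t = 2090.67 × 11230 = 2.34782×10⁷ J
290.0 BTU/oz → 1.07927×10⁷ J/kg
m = E / e_s = 2.34782×10⁷ / 1.07927×10⁷ = 2.17538 kg
In slug: 2.17538 / 14.5939 = 0.149061 slug

0.1491 slug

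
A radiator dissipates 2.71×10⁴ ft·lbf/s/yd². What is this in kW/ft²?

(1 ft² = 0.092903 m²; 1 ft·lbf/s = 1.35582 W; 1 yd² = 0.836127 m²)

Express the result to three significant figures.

2.71×10⁴ ft·lbf/s/yd² × 1.35582 W/ft·lbf/s ÷ 0.836127 m²/yd² = 43943.9 W/m²
43943.9 W/m² ÷ 1000 W/kW × 0.092903 m²/ft² = 4.08252 kW/ft²

4.08 kW/ft²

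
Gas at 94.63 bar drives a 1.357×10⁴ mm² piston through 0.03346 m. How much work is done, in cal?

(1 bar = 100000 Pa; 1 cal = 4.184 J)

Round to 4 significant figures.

1027 cal

94.63 bar → 9.463×10⁶ Pa
1.357×10⁴ mm² → 0.01357 m²
F = P × A = 9.463×10⁶ × 0.01357 = 128413 N
W = F × d = 128413 × 0.03346 = 4296.7 J
In cal: 4296.7 / 4.184 = 1026.94 cal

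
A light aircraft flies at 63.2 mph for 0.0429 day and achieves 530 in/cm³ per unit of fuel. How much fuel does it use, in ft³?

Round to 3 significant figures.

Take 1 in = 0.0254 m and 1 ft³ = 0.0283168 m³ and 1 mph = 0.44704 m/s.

63.2 mph → 28.2529 m/s
0.0429 day → 3706.56 s
d = v × t = 28.2529 × 3706.56 = 104721 m
530 in/cm³ → 1.3462×10⁷ m/m³
V = d / (distance per unit fuel) = 104721 / 1.3462×10⁷ = 0.00777901 m³
In ft³: 0.00777901 / 0.0283168 = 0.274714 ft³

0.275 ft³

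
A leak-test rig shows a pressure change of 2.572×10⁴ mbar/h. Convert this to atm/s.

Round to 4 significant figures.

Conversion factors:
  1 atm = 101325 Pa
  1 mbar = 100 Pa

0.007051 atm/s

2.572×10⁴ mbar/h × 100 Pa/mbar ÷ 3600 s/h = 714.444 Pa/s
714.444 Pa/s ÷ 101325 Pa/atm = 0.00705101 atm/s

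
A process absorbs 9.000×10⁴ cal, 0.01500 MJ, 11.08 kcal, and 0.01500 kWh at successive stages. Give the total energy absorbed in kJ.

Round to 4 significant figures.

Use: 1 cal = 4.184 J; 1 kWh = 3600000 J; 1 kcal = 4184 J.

491.9 kJ

9.000×10⁴ cal × 4.184 = 376560 J
0.01500 MJ × 1000000 = 15000 J
11.08 kcal × 4184 = 46358.7 J
0.01500 kWh × 3600000 = 54000 J
Sum: 376560 + 15000 + 46358.7 + 54000 = 491919 J
In kJ: 491919 / 1000 = 491.919 kJ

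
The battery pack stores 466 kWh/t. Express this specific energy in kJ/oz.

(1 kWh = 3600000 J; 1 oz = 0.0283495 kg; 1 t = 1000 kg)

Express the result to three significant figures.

466 kWh/t × 3600000 J/kWh ÷ 1000 kg/t = 1.6776×10⁶ J/kg
1.6776×10⁶ J/kg ÷ 1000 J/kJ × 0.0283495 kg/oz = 47.5591 kJ/oz

47.6 kJ/oz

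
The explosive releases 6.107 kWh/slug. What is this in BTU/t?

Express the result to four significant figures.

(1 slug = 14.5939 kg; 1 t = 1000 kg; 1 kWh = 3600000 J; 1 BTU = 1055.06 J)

6.107 kWh/slug × 3600000 J/kWh ÷ 14.5939 kg/slug = 1.50647×10⁶ J/kg
1.50647×10⁶ J/kg ÷ 1055.06 J/BTU × 1000 kg/t = 1.42785×10⁶ BTU/t

1.428×10⁶ BTU/t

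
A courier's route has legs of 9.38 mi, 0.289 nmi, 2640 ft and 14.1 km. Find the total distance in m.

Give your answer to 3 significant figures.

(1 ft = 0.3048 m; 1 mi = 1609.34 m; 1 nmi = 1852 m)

9.38 mi × 1609.34 = 15095.6 m
0.289 nmi × 1852 = 535.228 m
2640 ft × 0.3048 = 804.672 m
14.1 km × 1000 = 14100 m
Combined: 15095.6 + 535.228 + 804.672 + 14100 = 30535.5 m

3.05×10⁴ m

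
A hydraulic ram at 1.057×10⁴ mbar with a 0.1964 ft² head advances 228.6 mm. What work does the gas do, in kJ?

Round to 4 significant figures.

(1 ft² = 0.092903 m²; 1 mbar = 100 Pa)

1.057×10⁴ mbar → 1.057×10⁶ Pa
0.1964 ft² → 0.0182461 m²
F = P × A = 1.057×10⁶ × 0.0182461 = 19286.1 N
228.6 mm → 0.2286 m
W = F × d = 19286.1 × 0.2286 = 4408.8 J
In kJ: 4408.8 / 1000 = 4.4088 kJ

4.409 kJ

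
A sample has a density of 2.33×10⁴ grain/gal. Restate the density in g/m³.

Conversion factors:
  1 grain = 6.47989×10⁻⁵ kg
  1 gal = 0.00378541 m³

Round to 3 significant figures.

2.33×10⁴ grain/gal × 6.47989×10⁻⁵ kg/grain ÷ 0.00378541 m³/gal = 398.851 kg/m³
398.851 kg/m³ ÷ 0.001 kg/g = 398851 g/m³

3.99×10⁵ g/m³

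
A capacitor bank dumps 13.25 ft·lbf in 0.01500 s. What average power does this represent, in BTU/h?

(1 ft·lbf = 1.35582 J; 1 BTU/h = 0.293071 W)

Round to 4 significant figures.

4087 BTU/h

13.25 ft·lbf × 1.35582 = 17.9646 J
P = E / t = 17.9646 J / 0.015 s = 1197.64 W
1197.64 W ÷ (0.293071 W/BTU/h) = 4086.52 BTU/h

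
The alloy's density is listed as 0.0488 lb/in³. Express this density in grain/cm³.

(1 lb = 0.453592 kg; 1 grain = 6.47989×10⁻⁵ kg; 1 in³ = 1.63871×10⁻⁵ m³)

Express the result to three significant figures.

20.8 grain/cm³

0.0488 lb/in³ × 0.453592 kg/lb ÷ 1.63871×10⁻⁵ m³/in³ = 1350.78 kg/m³
1350.78 kg/m³ ÷ 6.47989×10⁻⁵ kg/grain × 10⁻⁶ m³/cm³ = 20.8457 grain/cm³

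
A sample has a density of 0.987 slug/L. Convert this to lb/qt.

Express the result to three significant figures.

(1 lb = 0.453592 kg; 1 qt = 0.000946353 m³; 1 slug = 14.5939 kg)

0.987 slug/L × 14.5939 kg/slug ÷ 0.001 m³/L = 14404.2 kg/m³
14404.2 kg/m³ ÷ 0.453592 kg/lb × 0.000946353 m³/qt = 30.0522 lb/qt

30.1 lb/qt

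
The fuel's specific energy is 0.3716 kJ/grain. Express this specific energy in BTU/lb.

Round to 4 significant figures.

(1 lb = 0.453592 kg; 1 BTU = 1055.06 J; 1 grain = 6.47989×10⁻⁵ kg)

0.3716 kJ/grain × 1000 J/kJ ÷ 6.47989×10⁻⁵ kg/grain = 5.73467×10⁶ J/kg
5.73467×10⁶ J/kg ÷ 1055.06 J/BTU × 0.453592 kg/lb = 2465.45 BTU/lb

2465 BTU/lb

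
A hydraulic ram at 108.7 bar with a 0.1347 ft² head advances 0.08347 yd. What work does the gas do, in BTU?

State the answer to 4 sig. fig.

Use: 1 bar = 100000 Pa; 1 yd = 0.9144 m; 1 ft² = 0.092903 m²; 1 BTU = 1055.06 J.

9.840 BTU

108.7 bar → 1.087×10⁷ Pa
0.1347 ft² → 0.012514 m²
F = P × A = 1.087×10⁷ × 0.012514 = 136027 N
0.08347 yd → 0.076325 m
W = F × d = 136027 × 0.076325 = 10382.3 J
In BTU: 10382.3 / 1055.06 = 9.84048 BTU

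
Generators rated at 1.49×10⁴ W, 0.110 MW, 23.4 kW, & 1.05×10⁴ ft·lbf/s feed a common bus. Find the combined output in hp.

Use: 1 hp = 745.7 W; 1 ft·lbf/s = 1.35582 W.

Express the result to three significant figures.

218 hp

1.49×10⁴ W (already W)
0.110 MW × 1000000 = 110000 W
23.4 kW × 1000 = 23400 W
1.05×10⁴ ft·lbf/s × 1.35582 = 14236.1 W
Sum: 14900 + 110000 + 23400 + 14236.1 = 162536 W
In hp: 162536 / 745.7 = 217.964 hp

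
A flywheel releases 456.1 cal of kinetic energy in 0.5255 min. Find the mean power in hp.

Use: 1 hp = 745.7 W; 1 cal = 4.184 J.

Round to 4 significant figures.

456.1 cal × 4.184 = 1908.32 J
0.5255 min × 60 = 31.53 s
P = E / t = 1908.32 J / 31.53 s = 60.5239 W
60.5239 W ÷ (745.7 W/hp) = 0.0811639 hp

0.08116 hp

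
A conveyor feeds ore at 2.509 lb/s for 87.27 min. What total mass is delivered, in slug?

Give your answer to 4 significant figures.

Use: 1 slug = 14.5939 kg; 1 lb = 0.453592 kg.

408.3 slug

2.509 lb/s → 1.13806 kg/s
87.27 min → 5236.2 s
m = ṁ × t = 1.13806 × 5236.2 = 5959.11 kg
In slug: 5959.11 / 14.5939 = 408.329 slug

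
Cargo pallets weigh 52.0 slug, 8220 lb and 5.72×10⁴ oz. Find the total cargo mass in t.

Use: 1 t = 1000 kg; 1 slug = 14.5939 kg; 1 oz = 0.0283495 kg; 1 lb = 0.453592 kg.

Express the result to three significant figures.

52.0 slug × 14.5939 = 758.883 kg
8220 lb × 0.453592 = 3728.53 kg
5.72×10⁴ oz × 0.0283495 = 1621.59 kg
Combined: 758.883 + 3728.53 + 1621.59 = 6109 kg
In t: 6109 / 1000 = 6.109 t

6.11 t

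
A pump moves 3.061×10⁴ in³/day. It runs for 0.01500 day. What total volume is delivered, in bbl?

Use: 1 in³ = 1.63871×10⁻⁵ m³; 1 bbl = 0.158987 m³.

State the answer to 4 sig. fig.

3.061×10⁴ in³/day → 5.80566×10⁻⁶ m³/s
0.01500 day → 1296 s
V = Q × t = 5.80566×10⁻⁶ × 1296 = 0.00752414 m³
In bbl: 0.00752414 / 0.158987 = 0.0473255 bbl

0.04733 bbl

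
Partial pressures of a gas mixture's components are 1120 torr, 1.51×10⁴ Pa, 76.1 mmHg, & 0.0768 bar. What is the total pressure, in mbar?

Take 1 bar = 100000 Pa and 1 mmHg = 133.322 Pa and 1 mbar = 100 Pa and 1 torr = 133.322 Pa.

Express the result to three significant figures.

1820 mbar

1120 torr × 133.322 = 149321 Pa
1.51×10⁴ Pa (already Pa)
76.1 mmHg × 133.322 = 10145.8 Pa
0.0768 bar × 100000 = 7680 Pa
Total: 149321 + 15100 + 10145.8 + 7680 = 182247 Pa
In mbar: 182247 / 100 = 1822.47 mbar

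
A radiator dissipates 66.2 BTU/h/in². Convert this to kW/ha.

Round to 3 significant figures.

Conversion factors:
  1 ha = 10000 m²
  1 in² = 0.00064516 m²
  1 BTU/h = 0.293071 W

66.2 BTU/h/in² × 0.293071 W/BTU/h ÷ 0.00064516 m²/in² = 30072.1 W/m²
30072.1 W/m² ÷ 1000 W/kW × 10000 m²/ha = 300721 kW/ha

3.01×10⁵ kW/ha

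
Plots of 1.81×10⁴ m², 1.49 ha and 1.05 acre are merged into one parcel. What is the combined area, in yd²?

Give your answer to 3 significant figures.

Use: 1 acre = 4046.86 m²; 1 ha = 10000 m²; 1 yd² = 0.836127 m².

4.45×10⁴ yd²

1.81×10⁴ m² (already m²)
1.49 ha × 10000 → 14900 m²
1.05 acre × 4046.86 → 4249.2 m²
Sum: 18100 + 14900 + 4249.2 = 37249.2 m²
In yd²: 37249.2 / 0.836127 = 44549.7 yd²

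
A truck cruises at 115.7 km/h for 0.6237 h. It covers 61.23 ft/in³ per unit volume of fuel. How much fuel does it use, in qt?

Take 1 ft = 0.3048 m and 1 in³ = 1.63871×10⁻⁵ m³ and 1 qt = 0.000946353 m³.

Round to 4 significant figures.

115.7 km/h → 32.1389 m/s
0.6237 h → 2245.32 s
d = v × t = 32.1389 × 2245.32 = 72162.1 m
61.23 ft/in³ → 1.13888×10⁶ m/m³
V = d / (distance per unit fuel) = 72162.1 / 1.13888×10⁶ = 0.0633623 m³
In qt: 0.0633623 / 0.000946353 = 66.9542 qt

66.95 qt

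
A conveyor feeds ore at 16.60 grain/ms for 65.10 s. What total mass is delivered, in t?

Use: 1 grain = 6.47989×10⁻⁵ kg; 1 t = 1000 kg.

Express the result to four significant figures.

0.07003 t

16.60 grain/ms → 1.07566 kg/s
m = ṁ × t = 1.07566 × 65.1 = 70.0255 kg
In t: 70.0255 / 1000 = 0.0700255 t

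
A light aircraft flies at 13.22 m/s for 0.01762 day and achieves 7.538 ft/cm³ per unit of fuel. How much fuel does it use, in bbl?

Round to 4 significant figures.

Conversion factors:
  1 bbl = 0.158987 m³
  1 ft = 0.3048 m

0.01762 day → 1522.37 s
d = v × t = 13.22 × 1522.37 = 20125.7 m
7.538 ft/cm³ → 2.29758×10⁶ m/m³
V = d / (distance per unit fuel) = 20125.7 / 2.29758×10⁶ = 0.00875952 m³
In bbl: 0.00875952 / 0.158987 = 0.0550958 bbl

0.05510 bbl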